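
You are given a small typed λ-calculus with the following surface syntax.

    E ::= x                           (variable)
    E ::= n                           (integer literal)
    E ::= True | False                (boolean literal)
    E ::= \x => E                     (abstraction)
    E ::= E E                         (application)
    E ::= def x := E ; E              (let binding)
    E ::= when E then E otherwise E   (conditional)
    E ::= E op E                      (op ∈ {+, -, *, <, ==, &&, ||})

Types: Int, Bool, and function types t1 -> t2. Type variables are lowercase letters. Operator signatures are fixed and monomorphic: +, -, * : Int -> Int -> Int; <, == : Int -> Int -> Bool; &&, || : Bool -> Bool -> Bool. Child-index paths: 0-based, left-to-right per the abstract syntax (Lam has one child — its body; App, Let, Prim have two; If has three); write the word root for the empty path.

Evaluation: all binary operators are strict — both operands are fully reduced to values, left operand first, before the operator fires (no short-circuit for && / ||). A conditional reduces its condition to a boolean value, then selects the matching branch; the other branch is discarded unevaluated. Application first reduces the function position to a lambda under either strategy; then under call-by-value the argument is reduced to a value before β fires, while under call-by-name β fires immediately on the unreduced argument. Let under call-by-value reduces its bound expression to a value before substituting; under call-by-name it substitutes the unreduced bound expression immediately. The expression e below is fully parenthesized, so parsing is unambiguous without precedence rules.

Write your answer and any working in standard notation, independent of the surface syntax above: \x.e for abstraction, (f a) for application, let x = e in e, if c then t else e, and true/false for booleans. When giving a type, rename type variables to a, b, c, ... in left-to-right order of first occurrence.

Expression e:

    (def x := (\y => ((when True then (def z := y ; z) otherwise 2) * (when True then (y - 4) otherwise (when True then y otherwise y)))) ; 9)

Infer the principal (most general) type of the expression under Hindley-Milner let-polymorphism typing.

Answer: Int

Trace:
  unify Bool ~ Bool
y : a
let z : a
z : a
  unify a ~ Int
  unify Int ~ Int
  unify Bool ~ Bool
y : Int
  unify Int ~ Int
  unify Int ~ Int
  unify Bool ~ Bool
y : Int
y : Int
  unify Int ~ Int
  unify Int ~ Int
  unify Int ~ Int
\y._ : Int -> Int
let x : Int -> Int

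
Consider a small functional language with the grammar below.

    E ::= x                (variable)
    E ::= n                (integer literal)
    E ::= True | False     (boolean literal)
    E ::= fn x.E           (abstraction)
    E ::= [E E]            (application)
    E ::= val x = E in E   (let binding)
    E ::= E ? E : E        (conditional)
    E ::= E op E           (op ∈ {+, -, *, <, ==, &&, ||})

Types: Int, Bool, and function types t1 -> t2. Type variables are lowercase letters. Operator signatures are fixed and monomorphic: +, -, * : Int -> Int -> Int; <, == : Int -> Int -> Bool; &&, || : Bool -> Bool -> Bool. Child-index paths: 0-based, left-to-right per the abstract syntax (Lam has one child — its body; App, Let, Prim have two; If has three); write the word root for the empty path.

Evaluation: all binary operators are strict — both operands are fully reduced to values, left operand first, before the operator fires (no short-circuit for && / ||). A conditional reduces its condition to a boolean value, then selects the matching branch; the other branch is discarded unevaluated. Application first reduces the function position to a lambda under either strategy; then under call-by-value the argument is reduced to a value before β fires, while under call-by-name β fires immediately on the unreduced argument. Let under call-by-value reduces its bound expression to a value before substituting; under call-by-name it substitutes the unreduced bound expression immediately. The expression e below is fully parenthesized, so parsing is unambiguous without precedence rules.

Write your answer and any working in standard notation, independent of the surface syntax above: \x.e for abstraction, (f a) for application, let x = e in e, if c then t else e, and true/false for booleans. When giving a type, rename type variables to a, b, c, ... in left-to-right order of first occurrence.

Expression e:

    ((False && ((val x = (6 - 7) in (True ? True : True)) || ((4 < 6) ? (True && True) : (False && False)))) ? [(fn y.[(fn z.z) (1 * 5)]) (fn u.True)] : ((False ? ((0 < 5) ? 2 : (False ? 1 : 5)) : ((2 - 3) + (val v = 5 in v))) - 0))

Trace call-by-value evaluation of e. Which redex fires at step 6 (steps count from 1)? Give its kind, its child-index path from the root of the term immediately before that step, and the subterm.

Answer: delta at 0.1.1 : (true && true)

Trace:
step 0: (if (false && ((let x = (6 - 7) in (if true then true else true)) || (if (4 < 6) then (true && true) else (false && false)))) then ((\y.((\z.z) (1 * 5))) (\u.true)) else ((if false then (if (0 < 5) then 2 else (if false then 1 else 5)) else ((2 - 3) + (let v = 5 in v))) - 0))
step 1: [delta@0.1.0.0] (if (false && ((let x = -1 in (if true then true else true)) || (if (4 < 6) then (true && true) else (false && false)))) then ((\y.((\z.z) (1 * 5))) (\u.true)) else ((if false then (if (0 < 5) then 2 else (if false then 1 else 5)) else ((2 - 3) + (let v = 5 in v))) - 0))
step 2: [let@0.1.0] (if (false && ((if true then true else true) || (if (4 < 6) then (true && true) else (false && false)))) then ((\y.((\z.z) (1 * 5))) (\u.true)) else ((if false then (if (0 < 5) then 2 else (if false then 1 else 5)) else ((2 - 3) + (let v = 5 in v))) - 0))
step 3: [if@0.1.0] (if (false && (true || (if (4 < 6) then (true && true) else (false && false)))) then ((\y.((\z.z) (1 * 5))) (\u.true)) else ((if false then (if (0 < 5) then 2 else (if false then 1 else 5)) else ((2 - 3) + (let v = 5 in v))) - 0))
step 4: [delta@0.1.1.0] (if (false && (true || (if true then (true && true) else (false && false)))) then ((\y.((\z.z) (1 * 5))) (\u.true)) else ((if false then (if (0 < 5) then 2 else (if false then 1 else 5)) else ((2 - 3) + (let v = 5 in v))) - 0))
step 5: [if@0.1.1] (if (false && (true || (true && true))) then ((\y.((\z.z) (1 * 5))) (\u.true)) else ((if false then (if (0 < 5) then 2 else (if false then 1 else 5)) else ((2 - 3) + (let v = 5 in v))) - 0))
step 6: [delta@0.1.1] (if (false && (true || true)) then ((\y.((\z.z) (1 * 5))) (\u.true)) else ((if false then (if (0 < 5) then 2 else (if false then 1 else 5)) else ((2 - 3) + (let v = 5 in v))) - 0))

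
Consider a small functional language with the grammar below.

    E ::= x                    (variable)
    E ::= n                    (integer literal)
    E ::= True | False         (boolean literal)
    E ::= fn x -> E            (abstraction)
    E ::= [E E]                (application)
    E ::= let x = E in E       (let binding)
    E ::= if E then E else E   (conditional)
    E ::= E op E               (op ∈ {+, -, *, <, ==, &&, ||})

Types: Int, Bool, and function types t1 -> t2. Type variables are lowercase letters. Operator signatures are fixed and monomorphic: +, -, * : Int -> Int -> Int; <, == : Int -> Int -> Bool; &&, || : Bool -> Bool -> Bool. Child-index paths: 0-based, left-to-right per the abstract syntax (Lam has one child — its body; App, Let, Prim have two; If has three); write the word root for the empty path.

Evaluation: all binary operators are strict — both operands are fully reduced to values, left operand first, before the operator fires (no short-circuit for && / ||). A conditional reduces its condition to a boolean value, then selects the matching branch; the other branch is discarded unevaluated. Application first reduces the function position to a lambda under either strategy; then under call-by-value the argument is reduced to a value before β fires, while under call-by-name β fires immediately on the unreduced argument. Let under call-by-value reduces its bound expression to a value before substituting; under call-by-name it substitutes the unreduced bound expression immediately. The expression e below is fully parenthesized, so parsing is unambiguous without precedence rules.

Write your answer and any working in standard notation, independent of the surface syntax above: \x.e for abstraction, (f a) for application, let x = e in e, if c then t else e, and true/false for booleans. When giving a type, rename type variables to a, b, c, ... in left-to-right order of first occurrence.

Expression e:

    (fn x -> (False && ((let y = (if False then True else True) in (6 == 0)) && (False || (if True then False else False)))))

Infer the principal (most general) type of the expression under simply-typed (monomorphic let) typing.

Working:
  unify Bool ~ Bool
  unify Bool ~ Bool
  unify Bool ~ Bool
let y : Bool
  unify Int ~ Int
  unify Int ~ Int
  unify Bool ~ Bool
  unify Bool ~ Bool
  unify Bool ~ Bool
  unify Bool ~ Bool
  unify Bool ~ Bool
  unify Bool ~ Bool
  unify Bool ~ Bool
\x._ : a -> Bool

Answer: a -> Bool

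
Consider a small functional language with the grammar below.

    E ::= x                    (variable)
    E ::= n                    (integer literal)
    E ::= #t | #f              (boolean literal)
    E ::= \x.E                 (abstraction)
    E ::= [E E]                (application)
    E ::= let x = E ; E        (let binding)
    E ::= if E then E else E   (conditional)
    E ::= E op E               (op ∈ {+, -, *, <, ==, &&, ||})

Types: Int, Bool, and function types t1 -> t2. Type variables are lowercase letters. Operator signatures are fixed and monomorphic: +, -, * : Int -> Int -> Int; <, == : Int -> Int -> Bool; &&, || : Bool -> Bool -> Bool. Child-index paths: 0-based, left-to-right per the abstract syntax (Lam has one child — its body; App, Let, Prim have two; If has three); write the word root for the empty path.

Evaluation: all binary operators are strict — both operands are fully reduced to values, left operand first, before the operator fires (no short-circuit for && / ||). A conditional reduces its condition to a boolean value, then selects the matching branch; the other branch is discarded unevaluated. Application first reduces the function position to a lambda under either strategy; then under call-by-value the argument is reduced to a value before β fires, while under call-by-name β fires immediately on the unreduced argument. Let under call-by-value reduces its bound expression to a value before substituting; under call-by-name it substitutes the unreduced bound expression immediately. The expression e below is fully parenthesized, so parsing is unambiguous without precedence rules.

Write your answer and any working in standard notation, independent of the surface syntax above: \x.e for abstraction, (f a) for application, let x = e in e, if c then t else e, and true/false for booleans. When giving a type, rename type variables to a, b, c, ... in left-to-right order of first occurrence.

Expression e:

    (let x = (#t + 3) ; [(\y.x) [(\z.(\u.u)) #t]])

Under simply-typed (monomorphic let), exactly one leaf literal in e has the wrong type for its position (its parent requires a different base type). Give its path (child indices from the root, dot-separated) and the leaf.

Trace:
  unify Bool ~ Int
  FAIL: mismatch Bool ~ Int

Answer: 0.0 : true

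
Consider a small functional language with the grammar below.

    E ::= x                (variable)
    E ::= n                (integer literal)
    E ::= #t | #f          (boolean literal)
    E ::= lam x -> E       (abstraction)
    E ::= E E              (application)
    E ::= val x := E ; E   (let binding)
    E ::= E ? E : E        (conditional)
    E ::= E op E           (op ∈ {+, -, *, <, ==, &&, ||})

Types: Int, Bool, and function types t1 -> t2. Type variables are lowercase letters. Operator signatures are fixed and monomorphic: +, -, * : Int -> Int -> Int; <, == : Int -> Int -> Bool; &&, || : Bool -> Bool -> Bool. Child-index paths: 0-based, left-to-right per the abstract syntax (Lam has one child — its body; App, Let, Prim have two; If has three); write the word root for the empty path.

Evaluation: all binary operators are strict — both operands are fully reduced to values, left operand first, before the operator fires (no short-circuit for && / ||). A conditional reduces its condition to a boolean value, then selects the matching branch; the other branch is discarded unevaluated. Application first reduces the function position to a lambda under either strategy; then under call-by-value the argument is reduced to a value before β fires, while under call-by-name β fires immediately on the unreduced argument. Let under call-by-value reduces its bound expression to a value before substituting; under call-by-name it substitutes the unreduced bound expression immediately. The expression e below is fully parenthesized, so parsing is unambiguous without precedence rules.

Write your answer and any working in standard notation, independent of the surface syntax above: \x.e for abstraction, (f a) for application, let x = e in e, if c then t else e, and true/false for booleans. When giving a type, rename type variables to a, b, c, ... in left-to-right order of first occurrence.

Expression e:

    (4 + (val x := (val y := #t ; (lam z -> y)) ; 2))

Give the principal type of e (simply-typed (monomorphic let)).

Answer: Int

Trace:
  unify Int ~ Int
let y : Bool
y : Bool
\z._ : a -> Bool
let x : a -> Bool
  unify Int ~ Int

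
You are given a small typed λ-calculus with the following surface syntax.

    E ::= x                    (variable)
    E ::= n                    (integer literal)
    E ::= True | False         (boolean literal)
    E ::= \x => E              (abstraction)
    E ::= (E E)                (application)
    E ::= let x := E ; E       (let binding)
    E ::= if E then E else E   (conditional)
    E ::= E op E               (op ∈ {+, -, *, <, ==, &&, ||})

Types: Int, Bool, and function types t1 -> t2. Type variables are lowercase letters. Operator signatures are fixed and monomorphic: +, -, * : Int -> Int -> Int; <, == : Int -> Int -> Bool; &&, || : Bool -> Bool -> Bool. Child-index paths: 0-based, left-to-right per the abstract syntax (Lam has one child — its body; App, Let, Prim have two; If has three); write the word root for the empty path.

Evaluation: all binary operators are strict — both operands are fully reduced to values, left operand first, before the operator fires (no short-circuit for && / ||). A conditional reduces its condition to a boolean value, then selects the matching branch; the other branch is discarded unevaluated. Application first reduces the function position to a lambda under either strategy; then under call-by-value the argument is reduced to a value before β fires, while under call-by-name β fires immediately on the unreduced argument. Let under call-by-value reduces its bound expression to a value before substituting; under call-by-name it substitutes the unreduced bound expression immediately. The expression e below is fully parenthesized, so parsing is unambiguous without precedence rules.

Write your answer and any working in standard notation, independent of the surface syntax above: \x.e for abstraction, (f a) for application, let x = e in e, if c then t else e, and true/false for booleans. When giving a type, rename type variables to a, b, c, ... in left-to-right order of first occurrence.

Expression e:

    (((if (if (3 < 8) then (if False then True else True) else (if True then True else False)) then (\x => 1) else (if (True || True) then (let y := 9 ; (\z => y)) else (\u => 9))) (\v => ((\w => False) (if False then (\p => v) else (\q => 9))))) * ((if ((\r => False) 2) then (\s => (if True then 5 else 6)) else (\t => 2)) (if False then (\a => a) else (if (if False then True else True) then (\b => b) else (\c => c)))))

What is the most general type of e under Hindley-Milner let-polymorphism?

Answer: Int

Derivation:
  unify Int ~ Int
  unify Int ~ Int
  unify Bool ~ Bool
  unify Bool ~ Bool
  unify Bool ~ Bool
  unify Bool ~ Bool
  unify Bool ~ Bool
  unify Bool ~ Bool
  unify Bool ~ Bool
\x._ : a -> Int
  unify Bool ~ Bool
  unify Bool ~ Bool
  unify Bool ~ Bool
let y : Int
y : Int
\z._ : b -> Int
\u._ : c -> Int
  unify b -> Int ~ c -> Int
  unify b ~ c
  unify Int ~ Int
  unify a -> Int ~ c -> Int
  unify a ~ c
  unify Int ~ Int
\w._ : e -> Bool
  unify Bool ~ Bool
v : d
\p._ : f -> d
\q._ : g -> Int
  unify f -> d ~ g -> Int
  unify f ~ g
  unify d ~ Int
  unify e -> Bool ~ (g -> Int) -> h
  unify e ~ g -> Int
  unify Bool ~ h
_ _ : Bool
\v._ : Int -> Bool
  unify c -> Int ~ (Int -> Bool) -> i
  unify c ~ Int -> Bool
  unify Int ~ i
_ _ : Int
  unify Int ~ Int
\r._ : j -> Bool
  unify j -> Bool ~ Int -> k
  unify j ~ Int
  unify Bool ~ k
_ _ : Bool
  unify Bool ~ Bool
  unify Bool ~ Bool
  unify Int ~ Int
\s._ : l -> Int
\t._ : m -> Int
  unify l -> Int ~ m -> Int
  unify l ~ m
  unify Int ~ Int
  unify Bool ~ Bool
a : n
\a._ : n -> n
  unify Bool ~ Bool
  unify Bool ~ Bool
  unify Bool ~ Bool
b : o
\b._ : o -> o
c : p
\c._ : p -> p
  unify o -> o ~ p -> p
  unify o ~ p
  unify p ~ p
  unify n -> n ~ p -> p
  unify n ~ p
  unify p ~ p
  unify m -> Int ~ (p -> p) -> q
  unify m ~ p -> p
  unify Int ~ q
_ _ : Int
  unify Int ~ Int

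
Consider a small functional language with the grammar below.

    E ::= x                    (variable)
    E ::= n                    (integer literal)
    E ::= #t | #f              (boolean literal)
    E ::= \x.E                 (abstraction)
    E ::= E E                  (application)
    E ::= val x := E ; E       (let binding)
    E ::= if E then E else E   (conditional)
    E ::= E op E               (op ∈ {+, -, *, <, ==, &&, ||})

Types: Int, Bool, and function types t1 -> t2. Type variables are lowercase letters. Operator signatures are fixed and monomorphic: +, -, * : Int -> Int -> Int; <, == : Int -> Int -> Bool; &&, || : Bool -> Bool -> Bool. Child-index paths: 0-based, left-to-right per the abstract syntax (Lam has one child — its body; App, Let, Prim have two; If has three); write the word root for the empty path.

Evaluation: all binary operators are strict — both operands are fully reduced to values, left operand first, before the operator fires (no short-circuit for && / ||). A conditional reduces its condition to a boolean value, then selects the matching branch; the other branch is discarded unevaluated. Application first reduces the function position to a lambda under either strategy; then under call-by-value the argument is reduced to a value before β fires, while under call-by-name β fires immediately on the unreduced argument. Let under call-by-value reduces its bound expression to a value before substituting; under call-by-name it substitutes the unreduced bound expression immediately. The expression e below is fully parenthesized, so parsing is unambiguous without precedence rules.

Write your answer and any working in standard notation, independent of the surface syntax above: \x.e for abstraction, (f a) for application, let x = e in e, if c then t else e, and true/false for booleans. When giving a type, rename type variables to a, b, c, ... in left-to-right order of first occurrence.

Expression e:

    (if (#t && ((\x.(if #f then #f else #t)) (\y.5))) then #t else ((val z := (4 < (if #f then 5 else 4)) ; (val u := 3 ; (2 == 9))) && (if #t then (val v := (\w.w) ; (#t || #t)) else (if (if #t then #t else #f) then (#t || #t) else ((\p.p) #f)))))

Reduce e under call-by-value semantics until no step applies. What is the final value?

Trace:
step 0: (if (true && ((\x.(if false then false else true)) (\y.5))) then true else ((let z = (4 < (if false then 5 else 4)) in (let u = 3 in (2 == 9))) && (if true then (let v = (\w.w) in (true || true)) else (if (if true then true else false) then (true || true) else ((\p.p) false)))))
step 1: [beta@0.1] (if (true && (if false then false else true)) then true else ((let z = (4 < (if false then 5 else 4)) in (let u = 3 in (2 == 9))) && (if true then (let v = (\w.w) in (true || true)) else (if (if true then true else false) then (true || true) else ((\p.p) false)))))
step 2: [if@0.1] (if (true && true) then true else ((let z = (4 < (if false then 5 else 4)) in (let u = 3 in (2 == 9))) && (if true then (let v = (\w.w) in (true || true)) else (if (if true then true else false) then (true || true) else ((\p.p) false)))))
step 3: [delta@0] (if true then true else ((let z = (4 < (if false then 5 else 4)) in (let u = 3 in (2 == 9))) && (if true then (let v = (\w.w) in (true || true)) else (if (if true then true else false) then (true || true) else ((\p.p) false)))))
step 4: [if@root] true

Answer: true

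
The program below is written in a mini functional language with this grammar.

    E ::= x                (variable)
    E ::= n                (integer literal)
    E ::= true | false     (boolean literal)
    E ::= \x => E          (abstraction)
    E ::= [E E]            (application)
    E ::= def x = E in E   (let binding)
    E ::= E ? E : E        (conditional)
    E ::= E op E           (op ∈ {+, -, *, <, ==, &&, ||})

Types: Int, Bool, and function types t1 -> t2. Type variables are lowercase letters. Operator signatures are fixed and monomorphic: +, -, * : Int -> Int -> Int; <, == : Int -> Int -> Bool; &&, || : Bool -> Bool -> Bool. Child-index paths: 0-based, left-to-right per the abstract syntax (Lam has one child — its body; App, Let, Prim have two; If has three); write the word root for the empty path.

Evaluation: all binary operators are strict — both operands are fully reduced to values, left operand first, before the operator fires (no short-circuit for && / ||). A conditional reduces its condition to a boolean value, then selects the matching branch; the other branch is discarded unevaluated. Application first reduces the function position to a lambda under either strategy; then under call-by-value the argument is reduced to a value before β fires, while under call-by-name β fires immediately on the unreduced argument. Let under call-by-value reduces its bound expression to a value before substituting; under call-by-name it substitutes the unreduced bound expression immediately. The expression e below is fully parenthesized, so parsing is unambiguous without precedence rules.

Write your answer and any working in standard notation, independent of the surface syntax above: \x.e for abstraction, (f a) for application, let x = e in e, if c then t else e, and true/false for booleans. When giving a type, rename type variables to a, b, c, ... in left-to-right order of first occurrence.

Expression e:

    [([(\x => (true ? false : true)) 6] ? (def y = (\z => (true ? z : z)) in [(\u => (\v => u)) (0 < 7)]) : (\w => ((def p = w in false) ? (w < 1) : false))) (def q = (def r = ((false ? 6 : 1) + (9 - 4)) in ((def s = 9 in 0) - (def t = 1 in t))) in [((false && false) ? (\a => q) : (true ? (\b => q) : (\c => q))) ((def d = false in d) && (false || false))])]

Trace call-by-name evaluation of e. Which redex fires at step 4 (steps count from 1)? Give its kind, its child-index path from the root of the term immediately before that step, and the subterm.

Answer: beta at root : ((\w.(if (let p = w in false) then (w < 1) else false)) (let q = (let r = ((if false then 6 else 1) + (9 - 4)) in ((let s = 9 in 0) - (let t = 1 in t))) in ((if (false && false) then (\a.q) else (if true then (\b.q) else (\c.q))) ((let d = false in d) && (false || false)))))

Trace:
step 0: ((if ((\x.(if true then false else true)) 6) then (let y = (\z.(if true then z else z)) in ((\u.(\v.u)) (0 < 7))) else (\w.(if (let p = w in false) then (w < 1) else false))) (let q = (let r = ((if false then 6 else 1) + (9 - 4)) in ((let s = 9 in 0) - (let t = 1 in t))) in ((if (false && false) then (\a.q) else (if true then (\b.q) else (\c.q))) ((let d = false in d) && (false || false)))))
step 1: [beta@0.0] ((if (if true then false else true) then (let y = (\z.(if true then z else z)) in ((\u.(\v.u)) (0 < 7))) else (\w.(if (let p = w in false) then (w < 1) else false))) (let q = (let r = ((if false then 6 else 1) + (9 - 4)) in ((let s = 9 in 0) - (let t = 1 in t))) in ((if (false && false) then (\a.q) else (if true then (\b.q) else (\c.q))) ((let d = false in d) && (false || false)))))
step 2: [if@0.0] ((if false then (let y = (\z.(if true then z else z)) in ((\u.(\v.u)) (0 < 7))) else (\w.(if (let p = w in false) then (w < 1) else false))) (let q = (let r = ((if false then 6 else 1) + (9 - 4)) in ((let s = 9 in 0) - (let t = 1 in t))) in ((if (false && false) then (\a.q) else (if true then (\b.q) else (\c.q))) ((let d = false in d) && (false || false)))))
step 3: [if@0] ((\w.(if (let p = w in false) then (w < 1) else false)) (let q = (let r = ((if false then 6 else 1) + (9 - 4)) in ((let s = 9 in 0) - (let t = 1 in t))) in ((if (false && false) then (\a.q) else (if true then (\b.q) else (\c.q))) ((let d = false in d) && (false || false)))))
step 4: [beta@root] (if (let p = (let q = (let r = ((if false then 6 else 1) + (9 - 4)) in ((let s = 9 in 0) - (let t = 1 in t))) in ((if (false && false) then (\a.q) else (if true then (\b.q) else (\c.q))) ((let d = false in d) && (false || false)))) in false) then ((let q = (let r = ((if false then 6 else 1) + (9 - 4)) in ((let s = 9 in 0) - (let t = 1 in t))) in ((if (false && false) then (\a.q) else (if true then (\b.q) else (\c.q))) ((let d = false in d) && (false || false)))) < 1) else false)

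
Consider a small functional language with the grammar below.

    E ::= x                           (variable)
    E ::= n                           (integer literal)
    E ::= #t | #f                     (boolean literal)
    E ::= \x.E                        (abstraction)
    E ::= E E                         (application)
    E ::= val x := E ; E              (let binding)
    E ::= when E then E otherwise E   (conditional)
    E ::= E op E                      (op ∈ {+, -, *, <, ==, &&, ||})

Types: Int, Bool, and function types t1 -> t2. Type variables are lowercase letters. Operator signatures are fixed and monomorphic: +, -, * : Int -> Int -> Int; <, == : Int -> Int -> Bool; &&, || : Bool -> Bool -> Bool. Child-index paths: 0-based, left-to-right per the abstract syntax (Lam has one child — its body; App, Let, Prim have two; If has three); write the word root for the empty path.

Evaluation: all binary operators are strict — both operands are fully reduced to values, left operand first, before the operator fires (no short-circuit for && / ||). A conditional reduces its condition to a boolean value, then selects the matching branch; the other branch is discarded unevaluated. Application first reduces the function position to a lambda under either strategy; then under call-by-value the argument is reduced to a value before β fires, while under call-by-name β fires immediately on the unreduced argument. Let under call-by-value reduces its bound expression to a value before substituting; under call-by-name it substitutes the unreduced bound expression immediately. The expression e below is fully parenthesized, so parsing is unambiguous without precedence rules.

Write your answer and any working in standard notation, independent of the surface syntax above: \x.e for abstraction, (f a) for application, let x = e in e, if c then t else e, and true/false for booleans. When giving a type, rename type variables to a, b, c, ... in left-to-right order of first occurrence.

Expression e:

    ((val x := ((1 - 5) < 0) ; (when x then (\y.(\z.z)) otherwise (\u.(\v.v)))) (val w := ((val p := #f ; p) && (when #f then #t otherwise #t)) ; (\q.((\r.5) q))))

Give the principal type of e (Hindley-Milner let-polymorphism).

Trace:
  unify Int ~ Int
  unify Int ~ Int
  unify Int ~ Int
  unify Int ~ Int
let x : Bool
x : Bool
  unify Bool ~ Bool
z : b
\z._ : b -> b
\y._ : a -> b -> b
v : d
\v._ : d -> d
\u._ : c -> d -> d
  unify a -> b -> b ~ c -> d -> d
  unify a ~ c
  unify b -> b ~ d -> d
  unify b ~ d
  unify d ~ d
let p : Bool
p : Bool
  unify Bool ~ Bool
  unify Bool ~ Bool
  unify Bool ~ Bool
  unify Bool ~ Bool
let w : Bool
\r._ : f -> Int
q : e
  unify f -> Int ~ e -> g
  unify f ~ e
  unify Int ~ g
_ _ : Int
\q._ : e -> Int
  unify c -> d -> d ~ (e -> Int) -> h
  unify c ~ e -> Int
  unify d -> d ~ h
_ _ : d -> d

Answer: a -> a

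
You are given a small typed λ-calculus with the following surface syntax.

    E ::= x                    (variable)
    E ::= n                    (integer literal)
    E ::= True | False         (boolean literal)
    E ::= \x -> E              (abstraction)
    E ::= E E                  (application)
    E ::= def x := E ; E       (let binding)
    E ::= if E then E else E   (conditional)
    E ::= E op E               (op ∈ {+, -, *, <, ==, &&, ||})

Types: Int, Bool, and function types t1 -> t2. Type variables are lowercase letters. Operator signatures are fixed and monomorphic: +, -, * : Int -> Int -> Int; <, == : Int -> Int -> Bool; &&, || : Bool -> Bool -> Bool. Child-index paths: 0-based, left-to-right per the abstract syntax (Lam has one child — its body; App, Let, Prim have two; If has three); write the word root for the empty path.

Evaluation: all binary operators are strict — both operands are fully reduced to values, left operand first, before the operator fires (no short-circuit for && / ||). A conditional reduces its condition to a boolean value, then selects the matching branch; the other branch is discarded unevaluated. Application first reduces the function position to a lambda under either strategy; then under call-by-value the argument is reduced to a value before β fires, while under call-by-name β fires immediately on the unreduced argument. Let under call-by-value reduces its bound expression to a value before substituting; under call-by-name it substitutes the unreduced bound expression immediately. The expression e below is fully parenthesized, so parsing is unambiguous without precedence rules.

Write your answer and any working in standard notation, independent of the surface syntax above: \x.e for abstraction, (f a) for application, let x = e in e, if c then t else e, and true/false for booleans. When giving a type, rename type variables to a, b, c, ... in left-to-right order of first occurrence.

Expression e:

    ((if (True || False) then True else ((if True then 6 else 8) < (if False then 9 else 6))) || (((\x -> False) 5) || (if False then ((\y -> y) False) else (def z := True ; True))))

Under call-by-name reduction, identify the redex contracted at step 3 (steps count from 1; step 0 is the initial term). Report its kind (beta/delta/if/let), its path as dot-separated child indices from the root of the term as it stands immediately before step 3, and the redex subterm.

Answer: beta at 1.0 : ((\x.false) 5)

Derivation:
step 0: ((if (true || false) then true else ((if true then 6 else 8) < (if false then 9 else 6))) || (((\x.false) 5) || (if false then ((\y.y) false) else (let z = true in true))))
step 1: [delta@0.0] ((if true then true else ((if true then 6 else 8) < (if false then 9 else 6))) || (((\x.false) 5) || (if false then ((\y.y) false) else (let z = true in true))))
step 2: [if@0] (true || (((\x.false) 5) || (if false then ((\y.y) false) else (let z = true in true))))
step 3: [beta@1.0] (true || (false || (if false then ((\y.y) false) else (let z = true in true))))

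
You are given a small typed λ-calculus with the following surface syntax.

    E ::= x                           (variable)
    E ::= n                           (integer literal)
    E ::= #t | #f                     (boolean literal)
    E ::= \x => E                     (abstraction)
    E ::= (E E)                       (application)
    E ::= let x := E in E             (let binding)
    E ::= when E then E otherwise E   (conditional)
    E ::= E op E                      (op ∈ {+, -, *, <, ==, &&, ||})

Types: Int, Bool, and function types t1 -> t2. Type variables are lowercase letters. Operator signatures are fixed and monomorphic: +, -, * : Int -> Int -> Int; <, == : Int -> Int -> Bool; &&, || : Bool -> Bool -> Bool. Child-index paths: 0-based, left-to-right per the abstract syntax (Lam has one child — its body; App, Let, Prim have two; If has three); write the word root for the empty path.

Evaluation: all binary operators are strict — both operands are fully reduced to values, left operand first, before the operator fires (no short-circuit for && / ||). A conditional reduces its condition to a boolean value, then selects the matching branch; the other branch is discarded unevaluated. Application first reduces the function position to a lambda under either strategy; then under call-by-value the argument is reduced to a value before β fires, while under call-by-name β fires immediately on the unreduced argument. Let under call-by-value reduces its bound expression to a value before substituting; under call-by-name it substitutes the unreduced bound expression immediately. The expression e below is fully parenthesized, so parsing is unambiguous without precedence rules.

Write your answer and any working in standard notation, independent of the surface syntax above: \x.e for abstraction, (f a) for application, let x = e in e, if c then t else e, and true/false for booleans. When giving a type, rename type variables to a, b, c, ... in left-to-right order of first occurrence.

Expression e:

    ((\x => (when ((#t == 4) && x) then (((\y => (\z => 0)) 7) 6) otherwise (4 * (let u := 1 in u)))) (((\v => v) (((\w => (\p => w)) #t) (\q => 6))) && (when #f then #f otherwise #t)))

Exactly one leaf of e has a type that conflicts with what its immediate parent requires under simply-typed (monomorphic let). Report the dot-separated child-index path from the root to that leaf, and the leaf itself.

Trace:
  unify Bool ~ Int
  FAIL: mismatch Bool ~ Int

Answer: 0.0.0.0.0 : true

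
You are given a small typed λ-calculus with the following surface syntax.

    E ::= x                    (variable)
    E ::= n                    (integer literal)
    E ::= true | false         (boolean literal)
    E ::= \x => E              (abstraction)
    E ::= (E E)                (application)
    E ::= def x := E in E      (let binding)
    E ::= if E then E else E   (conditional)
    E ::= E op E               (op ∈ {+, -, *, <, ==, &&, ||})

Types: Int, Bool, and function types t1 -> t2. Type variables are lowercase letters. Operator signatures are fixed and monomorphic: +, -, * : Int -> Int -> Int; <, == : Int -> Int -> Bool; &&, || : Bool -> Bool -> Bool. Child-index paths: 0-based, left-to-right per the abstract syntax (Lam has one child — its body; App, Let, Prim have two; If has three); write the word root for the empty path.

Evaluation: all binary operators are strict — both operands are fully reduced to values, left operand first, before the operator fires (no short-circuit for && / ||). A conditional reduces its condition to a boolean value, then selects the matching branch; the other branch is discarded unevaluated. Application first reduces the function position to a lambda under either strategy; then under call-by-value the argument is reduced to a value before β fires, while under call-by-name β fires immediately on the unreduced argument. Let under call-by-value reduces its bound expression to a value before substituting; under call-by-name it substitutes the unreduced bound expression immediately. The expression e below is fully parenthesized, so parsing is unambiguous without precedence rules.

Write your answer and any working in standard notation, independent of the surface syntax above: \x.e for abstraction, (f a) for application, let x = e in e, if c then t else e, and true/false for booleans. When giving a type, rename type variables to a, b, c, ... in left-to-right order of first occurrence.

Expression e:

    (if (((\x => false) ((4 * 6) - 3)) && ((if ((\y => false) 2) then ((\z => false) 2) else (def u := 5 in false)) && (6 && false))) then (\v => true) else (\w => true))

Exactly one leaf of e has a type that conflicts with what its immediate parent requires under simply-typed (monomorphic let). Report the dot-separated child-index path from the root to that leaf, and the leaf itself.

Answer: 0.1.1.0 : 6

Derivation:
\x._ : a -> Bool
  unify Int ~ Int
  unify Int ~ Int
  unify Int ~ Int
  unify Int ~ Int
  unify a -> Bool ~ Int -> b
  unify a ~ Int
  unify Bool ~ b
_ _ : Bool
  unify Bool ~ Bool
\y._ : c -> Bool
  unify c -> Bool ~ Int -> d
  unify c ~ Int
  unify Bool ~ d
_ _ : Bool
  unify Bool ~ Bool
\z._ : e -> Bool
  unify e -> Bool ~ Int -> f
  unify e ~ Int
  unify Bool ~ f
_ _ : Bool
let u : Int
  unify Bool ~ Bool
  unify Bool ~ Bool
  unify Int ~ Bool
  FAIL: mismatch Int ~ Bool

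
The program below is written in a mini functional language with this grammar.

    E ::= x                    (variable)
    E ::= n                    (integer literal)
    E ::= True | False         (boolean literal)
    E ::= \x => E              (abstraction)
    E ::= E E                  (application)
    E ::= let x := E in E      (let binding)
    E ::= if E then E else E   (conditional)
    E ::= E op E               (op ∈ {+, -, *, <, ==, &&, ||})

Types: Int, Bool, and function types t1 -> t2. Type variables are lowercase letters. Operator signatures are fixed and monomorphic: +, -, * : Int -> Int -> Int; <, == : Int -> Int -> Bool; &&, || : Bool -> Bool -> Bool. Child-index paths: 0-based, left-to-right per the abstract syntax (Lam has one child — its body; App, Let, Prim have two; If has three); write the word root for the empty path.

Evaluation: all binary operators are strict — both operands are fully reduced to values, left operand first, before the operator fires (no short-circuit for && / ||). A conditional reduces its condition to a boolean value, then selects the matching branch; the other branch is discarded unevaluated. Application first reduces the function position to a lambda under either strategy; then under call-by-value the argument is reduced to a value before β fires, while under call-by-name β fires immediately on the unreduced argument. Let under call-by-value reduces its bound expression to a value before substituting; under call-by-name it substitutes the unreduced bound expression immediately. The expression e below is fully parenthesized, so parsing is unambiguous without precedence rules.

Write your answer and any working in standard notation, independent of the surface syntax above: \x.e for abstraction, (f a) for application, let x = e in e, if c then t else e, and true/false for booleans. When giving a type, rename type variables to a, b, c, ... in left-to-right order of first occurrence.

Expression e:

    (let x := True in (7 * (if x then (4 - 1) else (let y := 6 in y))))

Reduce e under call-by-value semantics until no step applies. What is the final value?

Answer: 21

Derivation:
step 0: (let x = true in (7 * (if x then (4 - 1) else (let y = 6 in y))))
step 1: [let@root] (7 * (if true then (4 - 1) else (let y = 6 in y)))
step 2: [if@1] (7 * (4 - 1))
step 3: [delta@1] (7 * 3)
step 4: [delta@root] 21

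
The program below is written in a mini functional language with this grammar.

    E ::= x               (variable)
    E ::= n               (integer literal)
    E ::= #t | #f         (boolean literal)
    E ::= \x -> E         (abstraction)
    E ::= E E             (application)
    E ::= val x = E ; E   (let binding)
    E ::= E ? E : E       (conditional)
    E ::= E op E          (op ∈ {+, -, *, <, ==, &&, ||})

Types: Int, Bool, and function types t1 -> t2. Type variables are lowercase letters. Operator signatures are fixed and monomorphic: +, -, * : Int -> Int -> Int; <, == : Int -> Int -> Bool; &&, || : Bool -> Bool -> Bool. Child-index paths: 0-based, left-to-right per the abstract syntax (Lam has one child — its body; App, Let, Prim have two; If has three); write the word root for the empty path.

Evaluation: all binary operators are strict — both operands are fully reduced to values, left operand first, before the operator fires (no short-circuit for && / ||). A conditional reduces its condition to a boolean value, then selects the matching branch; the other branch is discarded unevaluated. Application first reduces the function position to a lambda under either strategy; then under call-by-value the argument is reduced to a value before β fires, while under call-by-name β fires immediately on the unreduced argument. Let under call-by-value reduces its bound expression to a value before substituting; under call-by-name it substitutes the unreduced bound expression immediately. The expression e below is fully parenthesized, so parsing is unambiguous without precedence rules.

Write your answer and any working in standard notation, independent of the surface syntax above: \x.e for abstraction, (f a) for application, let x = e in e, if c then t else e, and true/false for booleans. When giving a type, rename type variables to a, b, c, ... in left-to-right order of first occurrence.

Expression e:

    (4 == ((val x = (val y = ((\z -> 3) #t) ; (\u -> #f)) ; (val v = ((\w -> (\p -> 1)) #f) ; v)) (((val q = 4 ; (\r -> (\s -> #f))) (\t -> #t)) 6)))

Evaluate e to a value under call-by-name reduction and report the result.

Derivation:
step 0: (4 == ((let x = (let y = ((\z.3) true) in (\u.false)) in (let v = ((\w.(\p.1)) false) in v)) (((let q = 4 in (\r.(\s.false))) (\t.true)) 6)))
step 1: [let@1.0] (4 == ((let v = ((\w.(\p.1)) false) in v) (((let q = 4 in (\r.(\s.false))) (\t.true)) 6)))
step 2: [let@1.0] (4 == (((\w.(\p.1)) false) (((let q = 4 in (\r.(\s.false))) (\t.true)) 6)))
step 3: [beta@1.0] (4 == ((\p.1) (((let q = 4 in (\r.(\s.false))) (\t.true)) 6)))
step 4: [beta@1] (4 == 1)
step 5: [delta@root] false

Answer: false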